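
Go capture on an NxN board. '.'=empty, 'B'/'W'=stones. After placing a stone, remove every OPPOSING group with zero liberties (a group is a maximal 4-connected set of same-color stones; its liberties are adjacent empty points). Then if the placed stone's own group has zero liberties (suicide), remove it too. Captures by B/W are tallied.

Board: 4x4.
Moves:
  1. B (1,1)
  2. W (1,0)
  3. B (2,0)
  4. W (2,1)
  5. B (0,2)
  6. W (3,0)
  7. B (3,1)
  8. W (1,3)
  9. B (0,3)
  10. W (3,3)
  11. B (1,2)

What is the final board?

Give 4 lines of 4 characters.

Answer: ..BB
WBBW
.W..
WB.W

Derivation:
Move 1: B@(1,1) -> caps B=0 W=0
Move 2: W@(1,0) -> caps B=0 W=0
Move 3: B@(2,0) -> caps B=0 W=0
Move 4: W@(2,1) -> caps B=0 W=0
Move 5: B@(0,2) -> caps B=0 W=0
Move 6: W@(3,0) -> caps B=0 W=1
Move 7: B@(3,1) -> caps B=0 W=1
Move 8: W@(1,3) -> caps B=0 W=1
Move 9: B@(0,3) -> caps B=0 W=1
Move 10: W@(3,3) -> caps B=0 W=1
Move 11: B@(1,2) -> caps B=0 W=1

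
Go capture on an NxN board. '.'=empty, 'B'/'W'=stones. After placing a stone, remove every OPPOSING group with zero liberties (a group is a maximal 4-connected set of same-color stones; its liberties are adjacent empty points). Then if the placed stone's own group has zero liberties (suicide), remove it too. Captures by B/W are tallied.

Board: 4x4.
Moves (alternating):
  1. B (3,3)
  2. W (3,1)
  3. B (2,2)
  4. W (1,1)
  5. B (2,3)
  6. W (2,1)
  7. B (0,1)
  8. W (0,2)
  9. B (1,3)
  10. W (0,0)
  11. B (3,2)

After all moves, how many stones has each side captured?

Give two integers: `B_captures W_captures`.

Move 1: B@(3,3) -> caps B=0 W=0
Move 2: W@(3,1) -> caps B=0 W=0
Move 3: B@(2,2) -> caps B=0 W=0
Move 4: W@(1,1) -> caps B=0 W=0
Move 5: B@(2,3) -> caps B=0 W=0
Move 6: W@(2,1) -> caps B=0 W=0
Move 7: B@(0,1) -> caps B=0 W=0
Move 8: W@(0,2) -> caps B=0 W=0
Move 9: B@(1,3) -> caps B=0 W=0
Move 10: W@(0,0) -> caps B=0 W=1
Move 11: B@(3,2) -> caps B=0 W=1

Answer: 0 1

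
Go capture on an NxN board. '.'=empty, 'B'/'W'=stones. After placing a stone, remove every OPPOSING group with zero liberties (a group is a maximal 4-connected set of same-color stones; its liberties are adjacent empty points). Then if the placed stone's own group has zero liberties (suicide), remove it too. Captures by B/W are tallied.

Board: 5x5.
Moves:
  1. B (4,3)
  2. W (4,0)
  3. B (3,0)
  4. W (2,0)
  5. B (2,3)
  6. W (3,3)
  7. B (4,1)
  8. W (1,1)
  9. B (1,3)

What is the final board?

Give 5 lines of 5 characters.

Move 1: B@(4,3) -> caps B=0 W=0
Move 2: W@(4,0) -> caps B=0 W=0
Move 3: B@(3,0) -> caps B=0 W=0
Move 4: W@(2,0) -> caps B=0 W=0
Move 5: B@(2,3) -> caps B=0 W=0
Move 6: W@(3,3) -> caps B=0 W=0
Move 7: B@(4,1) -> caps B=1 W=0
Move 8: W@(1,1) -> caps B=1 W=0
Move 9: B@(1,3) -> caps B=1 W=0

Answer: .....
.W.B.
W..B.
B..W.
.B.B.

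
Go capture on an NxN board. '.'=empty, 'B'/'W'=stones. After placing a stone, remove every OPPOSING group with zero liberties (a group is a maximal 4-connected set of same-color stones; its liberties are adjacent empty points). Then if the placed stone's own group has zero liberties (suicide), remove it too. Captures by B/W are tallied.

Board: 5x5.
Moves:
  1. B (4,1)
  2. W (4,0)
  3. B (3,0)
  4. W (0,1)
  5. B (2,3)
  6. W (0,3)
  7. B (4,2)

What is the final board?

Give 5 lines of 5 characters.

Answer: .W.W.
.....
...B.
B....
.BB..

Derivation:
Move 1: B@(4,1) -> caps B=0 W=0
Move 2: W@(4,0) -> caps B=0 W=0
Move 3: B@(3,0) -> caps B=1 W=0
Move 4: W@(0,1) -> caps B=1 W=0
Move 5: B@(2,3) -> caps B=1 W=0
Move 6: W@(0,3) -> caps B=1 W=0
Move 7: B@(4,2) -> caps B=1 W=0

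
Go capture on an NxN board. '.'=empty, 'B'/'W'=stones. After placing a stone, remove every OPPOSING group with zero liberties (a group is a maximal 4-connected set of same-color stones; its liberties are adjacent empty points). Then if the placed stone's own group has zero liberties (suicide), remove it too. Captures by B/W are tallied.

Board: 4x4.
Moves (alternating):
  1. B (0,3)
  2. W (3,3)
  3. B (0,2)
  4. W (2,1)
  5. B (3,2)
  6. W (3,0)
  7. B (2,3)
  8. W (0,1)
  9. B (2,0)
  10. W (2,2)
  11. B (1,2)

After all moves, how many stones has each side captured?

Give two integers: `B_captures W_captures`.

Answer: 1 0

Derivation:
Move 1: B@(0,3) -> caps B=0 W=0
Move 2: W@(3,3) -> caps B=0 W=0
Move 3: B@(0,2) -> caps B=0 W=0
Move 4: W@(2,1) -> caps B=0 W=0
Move 5: B@(3,2) -> caps B=0 W=0
Move 6: W@(3,0) -> caps B=0 W=0
Move 7: B@(2,3) -> caps B=1 W=0
Move 8: W@(0,1) -> caps B=1 W=0
Move 9: B@(2,0) -> caps B=1 W=0
Move 10: W@(2,2) -> caps B=1 W=0
Move 11: B@(1,2) -> caps B=1 W=0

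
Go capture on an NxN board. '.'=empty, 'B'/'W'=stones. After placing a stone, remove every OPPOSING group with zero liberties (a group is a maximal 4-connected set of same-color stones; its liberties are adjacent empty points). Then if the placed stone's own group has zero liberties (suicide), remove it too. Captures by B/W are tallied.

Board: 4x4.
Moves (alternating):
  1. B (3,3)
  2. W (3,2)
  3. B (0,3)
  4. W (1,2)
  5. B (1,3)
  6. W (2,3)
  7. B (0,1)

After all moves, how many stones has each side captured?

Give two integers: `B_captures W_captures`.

Move 1: B@(3,3) -> caps B=0 W=0
Move 2: W@(3,2) -> caps B=0 W=0
Move 3: B@(0,3) -> caps B=0 W=0
Move 4: W@(1,2) -> caps B=0 W=0
Move 5: B@(1,3) -> caps B=0 W=0
Move 6: W@(2,3) -> caps B=0 W=1
Move 7: B@(0,1) -> caps B=0 W=1

Answer: 0 1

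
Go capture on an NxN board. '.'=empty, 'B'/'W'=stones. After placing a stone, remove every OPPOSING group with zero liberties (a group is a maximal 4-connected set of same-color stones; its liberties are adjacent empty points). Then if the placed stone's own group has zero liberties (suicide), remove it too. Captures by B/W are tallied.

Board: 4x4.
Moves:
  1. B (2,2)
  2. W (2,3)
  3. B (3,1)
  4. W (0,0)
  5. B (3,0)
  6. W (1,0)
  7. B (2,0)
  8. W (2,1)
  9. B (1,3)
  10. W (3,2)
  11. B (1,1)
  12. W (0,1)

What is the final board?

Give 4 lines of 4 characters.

Move 1: B@(2,2) -> caps B=0 W=0
Move 2: W@(2,3) -> caps B=0 W=0
Move 3: B@(3,1) -> caps B=0 W=0
Move 4: W@(0,0) -> caps B=0 W=0
Move 5: B@(3,0) -> caps B=0 W=0
Move 6: W@(1,0) -> caps B=0 W=0
Move 7: B@(2,0) -> caps B=0 W=0
Move 8: W@(2,1) -> caps B=0 W=0
Move 9: B@(1,3) -> caps B=0 W=0
Move 10: W@(3,2) -> caps B=0 W=3
Move 11: B@(1,1) -> caps B=0 W=3
Move 12: W@(0,1) -> caps B=0 W=3

Answer: WW..
WB.B
.WBW
..W.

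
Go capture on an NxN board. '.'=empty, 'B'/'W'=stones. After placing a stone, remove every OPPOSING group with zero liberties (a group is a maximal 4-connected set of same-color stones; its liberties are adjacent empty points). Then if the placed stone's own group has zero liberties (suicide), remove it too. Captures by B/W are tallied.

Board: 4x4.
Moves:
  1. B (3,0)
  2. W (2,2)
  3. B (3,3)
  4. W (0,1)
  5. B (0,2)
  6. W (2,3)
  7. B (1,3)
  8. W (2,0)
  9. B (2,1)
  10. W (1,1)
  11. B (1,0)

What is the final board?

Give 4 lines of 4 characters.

Move 1: B@(3,0) -> caps B=0 W=0
Move 2: W@(2,2) -> caps B=0 W=0
Move 3: B@(3,3) -> caps B=0 W=0
Move 4: W@(0,1) -> caps B=0 W=0
Move 5: B@(0,2) -> caps B=0 W=0
Move 6: W@(2,3) -> caps B=0 W=0
Move 7: B@(1,3) -> caps B=0 W=0
Move 8: W@(2,0) -> caps B=0 W=0
Move 9: B@(2,1) -> caps B=0 W=0
Move 10: W@(1,1) -> caps B=0 W=0
Move 11: B@(1,0) -> caps B=1 W=0

Answer: .WB.
BW.B
.BWW
B..B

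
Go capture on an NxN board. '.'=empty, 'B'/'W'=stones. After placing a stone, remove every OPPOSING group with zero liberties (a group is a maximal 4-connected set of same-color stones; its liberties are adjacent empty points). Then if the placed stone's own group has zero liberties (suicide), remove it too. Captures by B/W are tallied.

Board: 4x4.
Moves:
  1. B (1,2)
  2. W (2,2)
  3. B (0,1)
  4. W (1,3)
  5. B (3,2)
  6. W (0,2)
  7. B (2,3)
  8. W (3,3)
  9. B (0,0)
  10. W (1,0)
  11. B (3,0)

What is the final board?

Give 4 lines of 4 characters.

Move 1: B@(1,2) -> caps B=0 W=0
Move 2: W@(2,2) -> caps B=0 W=0
Move 3: B@(0,1) -> caps B=0 W=0
Move 4: W@(1,3) -> caps B=0 W=0
Move 5: B@(3,2) -> caps B=0 W=0
Move 6: W@(0,2) -> caps B=0 W=0
Move 7: B@(2,3) -> caps B=0 W=0
Move 8: W@(3,3) -> caps B=0 W=1
Move 9: B@(0,0) -> caps B=0 W=1
Move 10: W@(1,0) -> caps B=0 W=1
Move 11: B@(3,0) -> caps B=0 W=1

Answer: BBW.
W.BW
..W.
B.BW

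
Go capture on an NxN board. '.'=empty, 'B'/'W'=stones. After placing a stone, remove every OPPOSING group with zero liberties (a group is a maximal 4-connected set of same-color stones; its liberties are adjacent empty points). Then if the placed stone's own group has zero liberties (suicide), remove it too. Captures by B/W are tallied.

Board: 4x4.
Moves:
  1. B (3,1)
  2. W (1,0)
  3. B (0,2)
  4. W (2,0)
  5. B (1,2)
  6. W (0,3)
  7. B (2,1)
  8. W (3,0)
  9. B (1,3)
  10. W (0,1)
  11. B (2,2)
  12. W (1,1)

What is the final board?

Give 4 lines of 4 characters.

Move 1: B@(3,1) -> caps B=0 W=0
Move 2: W@(1,0) -> caps B=0 W=0
Move 3: B@(0,2) -> caps B=0 W=0
Move 4: W@(2,0) -> caps B=0 W=0
Move 5: B@(1,2) -> caps B=0 W=0
Move 6: W@(0,3) -> caps B=0 W=0
Move 7: B@(2,1) -> caps B=0 W=0
Move 8: W@(3,0) -> caps B=0 W=0
Move 9: B@(1,3) -> caps B=1 W=0
Move 10: W@(0,1) -> caps B=1 W=0
Move 11: B@(2,2) -> caps B=1 W=0
Move 12: W@(1,1) -> caps B=1 W=0

Answer: .WB.
WWBB
WBB.
WB..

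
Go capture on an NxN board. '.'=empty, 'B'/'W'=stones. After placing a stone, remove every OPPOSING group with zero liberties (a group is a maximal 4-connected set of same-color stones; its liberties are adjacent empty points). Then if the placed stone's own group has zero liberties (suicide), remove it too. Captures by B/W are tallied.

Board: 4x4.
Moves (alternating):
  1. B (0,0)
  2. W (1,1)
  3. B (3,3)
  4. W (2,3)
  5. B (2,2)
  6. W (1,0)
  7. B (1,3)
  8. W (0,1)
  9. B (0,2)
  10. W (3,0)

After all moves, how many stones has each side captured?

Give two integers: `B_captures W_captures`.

Move 1: B@(0,0) -> caps B=0 W=0
Move 2: W@(1,1) -> caps B=0 W=0
Move 3: B@(3,3) -> caps B=0 W=0
Move 4: W@(2,3) -> caps B=0 W=0
Move 5: B@(2,2) -> caps B=0 W=0
Move 6: W@(1,0) -> caps B=0 W=0
Move 7: B@(1,3) -> caps B=1 W=0
Move 8: W@(0,1) -> caps B=1 W=1
Move 9: B@(0,2) -> caps B=1 W=1
Move 10: W@(3,0) -> caps B=1 W=1

Answer: 1 1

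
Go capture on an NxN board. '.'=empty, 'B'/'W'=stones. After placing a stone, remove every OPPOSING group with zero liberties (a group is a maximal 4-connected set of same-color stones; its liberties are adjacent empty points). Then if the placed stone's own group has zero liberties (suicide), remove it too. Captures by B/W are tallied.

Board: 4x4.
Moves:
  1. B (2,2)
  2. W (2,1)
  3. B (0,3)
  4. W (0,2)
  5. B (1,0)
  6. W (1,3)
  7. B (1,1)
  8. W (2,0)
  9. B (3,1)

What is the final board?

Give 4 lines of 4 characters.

Answer: ..W.
BB.W
WWB.
.B..

Derivation:
Move 1: B@(2,2) -> caps B=0 W=0
Move 2: W@(2,1) -> caps B=0 W=0
Move 3: B@(0,3) -> caps B=0 W=0
Move 4: W@(0,2) -> caps B=0 W=0
Move 5: B@(1,0) -> caps B=0 W=0
Move 6: W@(1,3) -> caps B=0 W=1
Move 7: B@(1,1) -> caps B=0 W=1
Move 8: W@(2,0) -> caps B=0 W=1
Move 9: B@(3,1) -> caps B=0 W=1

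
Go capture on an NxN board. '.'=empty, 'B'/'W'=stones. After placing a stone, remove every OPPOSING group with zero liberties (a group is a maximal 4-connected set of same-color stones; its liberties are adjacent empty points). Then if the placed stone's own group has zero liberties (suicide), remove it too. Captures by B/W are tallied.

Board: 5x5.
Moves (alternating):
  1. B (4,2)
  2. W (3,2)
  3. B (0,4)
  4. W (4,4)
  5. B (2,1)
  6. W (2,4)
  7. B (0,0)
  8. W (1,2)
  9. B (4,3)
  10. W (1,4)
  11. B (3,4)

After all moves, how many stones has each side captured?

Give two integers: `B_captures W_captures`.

Answer: 1 0

Derivation:
Move 1: B@(4,2) -> caps B=0 W=0
Move 2: W@(3,2) -> caps B=0 W=0
Move 3: B@(0,4) -> caps B=0 W=0
Move 4: W@(4,4) -> caps B=0 W=0
Move 5: B@(2,1) -> caps B=0 W=0
Move 6: W@(2,4) -> caps B=0 W=0
Move 7: B@(0,0) -> caps B=0 W=0
Move 8: W@(1,2) -> caps B=0 W=0
Move 9: B@(4,3) -> caps B=0 W=0
Move 10: W@(1,4) -> caps B=0 W=0
Move 11: B@(3,4) -> caps B=1 W=0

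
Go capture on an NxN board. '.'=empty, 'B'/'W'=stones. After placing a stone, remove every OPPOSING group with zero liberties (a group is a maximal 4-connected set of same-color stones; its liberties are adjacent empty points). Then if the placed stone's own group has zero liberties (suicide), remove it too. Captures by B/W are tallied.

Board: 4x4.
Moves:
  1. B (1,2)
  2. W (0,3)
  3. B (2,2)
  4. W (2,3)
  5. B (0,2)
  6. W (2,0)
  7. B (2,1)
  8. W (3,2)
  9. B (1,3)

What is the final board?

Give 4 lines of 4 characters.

Answer: ..B.
..BB
WBBW
..W.

Derivation:
Move 1: B@(1,2) -> caps B=0 W=0
Move 2: W@(0,3) -> caps B=0 W=0
Move 3: B@(2,2) -> caps B=0 W=0
Move 4: W@(2,3) -> caps B=0 W=0
Move 5: B@(0,2) -> caps B=0 W=0
Move 6: W@(2,0) -> caps B=0 W=0
Move 7: B@(2,1) -> caps B=0 W=0
Move 8: W@(3,2) -> caps B=0 W=0
Move 9: B@(1,3) -> caps B=1 W=0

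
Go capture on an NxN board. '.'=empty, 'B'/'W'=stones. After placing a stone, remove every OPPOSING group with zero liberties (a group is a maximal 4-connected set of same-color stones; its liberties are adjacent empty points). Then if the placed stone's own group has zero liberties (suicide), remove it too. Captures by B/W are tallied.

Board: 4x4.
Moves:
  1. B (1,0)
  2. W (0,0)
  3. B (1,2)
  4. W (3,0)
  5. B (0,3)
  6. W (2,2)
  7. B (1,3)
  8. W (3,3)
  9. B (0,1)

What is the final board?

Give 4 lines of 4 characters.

Move 1: B@(1,0) -> caps B=0 W=0
Move 2: W@(0,0) -> caps B=0 W=0
Move 3: B@(1,2) -> caps B=0 W=0
Move 4: W@(3,0) -> caps B=0 W=0
Move 5: B@(0,3) -> caps B=0 W=0
Move 6: W@(2,2) -> caps B=0 W=0
Move 7: B@(1,3) -> caps B=0 W=0
Move 8: W@(3,3) -> caps B=0 W=0
Move 9: B@(0,1) -> caps B=1 W=0

Answer: .B.B
B.BB
..W.
W..W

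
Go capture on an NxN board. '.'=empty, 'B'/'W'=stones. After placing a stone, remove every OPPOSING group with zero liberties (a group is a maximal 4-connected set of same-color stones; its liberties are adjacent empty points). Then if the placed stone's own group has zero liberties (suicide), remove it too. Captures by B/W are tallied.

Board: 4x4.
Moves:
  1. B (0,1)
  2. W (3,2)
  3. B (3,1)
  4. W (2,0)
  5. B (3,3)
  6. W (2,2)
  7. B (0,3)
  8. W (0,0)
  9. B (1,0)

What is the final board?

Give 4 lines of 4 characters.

Move 1: B@(0,1) -> caps B=0 W=0
Move 2: W@(3,2) -> caps B=0 W=0
Move 3: B@(3,1) -> caps B=0 W=0
Move 4: W@(2,0) -> caps B=0 W=0
Move 5: B@(3,3) -> caps B=0 W=0
Move 6: W@(2,2) -> caps B=0 W=0
Move 7: B@(0,3) -> caps B=0 W=0
Move 8: W@(0,0) -> caps B=0 W=0
Move 9: B@(1,0) -> caps B=1 W=0

Answer: .B.B
B...
W.W.
.BWB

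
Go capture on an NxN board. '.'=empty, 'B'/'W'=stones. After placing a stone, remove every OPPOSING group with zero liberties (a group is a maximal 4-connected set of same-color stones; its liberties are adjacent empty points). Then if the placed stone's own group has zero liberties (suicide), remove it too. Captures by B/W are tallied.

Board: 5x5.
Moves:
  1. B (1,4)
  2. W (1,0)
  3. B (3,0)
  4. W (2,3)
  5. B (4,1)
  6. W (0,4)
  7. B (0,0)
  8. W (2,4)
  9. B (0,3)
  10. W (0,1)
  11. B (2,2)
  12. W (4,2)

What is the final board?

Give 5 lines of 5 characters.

Move 1: B@(1,4) -> caps B=0 W=0
Move 2: W@(1,0) -> caps B=0 W=0
Move 3: B@(3,0) -> caps B=0 W=0
Move 4: W@(2,3) -> caps B=0 W=0
Move 5: B@(4,1) -> caps B=0 W=0
Move 6: W@(0,4) -> caps B=0 W=0
Move 7: B@(0,0) -> caps B=0 W=0
Move 8: W@(2,4) -> caps B=0 W=0
Move 9: B@(0,3) -> caps B=1 W=0
Move 10: W@(0,1) -> caps B=1 W=1
Move 11: B@(2,2) -> caps B=1 W=1
Move 12: W@(4,2) -> caps B=1 W=1

Answer: .W.B.
W...B
..BWW
B....
.BW..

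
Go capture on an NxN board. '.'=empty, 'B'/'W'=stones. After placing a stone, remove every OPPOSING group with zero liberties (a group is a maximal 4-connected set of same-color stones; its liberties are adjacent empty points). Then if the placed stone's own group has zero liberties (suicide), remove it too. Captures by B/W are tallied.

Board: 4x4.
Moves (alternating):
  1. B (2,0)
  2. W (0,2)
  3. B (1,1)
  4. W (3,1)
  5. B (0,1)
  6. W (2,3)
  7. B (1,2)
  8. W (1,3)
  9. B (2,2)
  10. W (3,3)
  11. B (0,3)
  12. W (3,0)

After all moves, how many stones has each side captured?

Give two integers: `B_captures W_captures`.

Answer: 1 0

Derivation:
Move 1: B@(2,0) -> caps B=0 W=0
Move 2: W@(0,2) -> caps B=0 W=0
Move 3: B@(1,1) -> caps B=0 W=0
Move 4: W@(3,1) -> caps B=0 W=0
Move 5: B@(0,1) -> caps B=0 W=0
Move 6: W@(2,3) -> caps B=0 W=0
Move 7: B@(1,2) -> caps B=0 W=0
Move 8: W@(1,3) -> caps B=0 W=0
Move 9: B@(2,2) -> caps B=0 W=0
Move 10: W@(3,3) -> caps B=0 W=0
Move 11: B@(0,3) -> caps B=1 W=0
Move 12: W@(3,0) -> caps B=1 W=0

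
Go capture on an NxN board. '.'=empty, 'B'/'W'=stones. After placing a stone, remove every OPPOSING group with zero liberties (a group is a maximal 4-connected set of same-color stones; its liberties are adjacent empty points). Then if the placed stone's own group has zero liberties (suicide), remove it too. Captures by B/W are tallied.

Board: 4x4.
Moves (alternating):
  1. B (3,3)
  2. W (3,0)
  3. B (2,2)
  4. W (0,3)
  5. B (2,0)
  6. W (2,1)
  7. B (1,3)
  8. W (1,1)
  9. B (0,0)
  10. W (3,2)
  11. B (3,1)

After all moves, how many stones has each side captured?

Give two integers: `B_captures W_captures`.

Move 1: B@(3,3) -> caps B=0 W=0
Move 2: W@(3,0) -> caps B=0 W=0
Move 3: B@(2,2) -> caps B=0 W=0
Move 4: W@(0,3) -> caps B=0 W=0
Move 5: B@(2,0) -> caps B=0 W=0
Move 6: W@(2,1) -> caps B=0 W=0
Move 7: B@(1,3) -> caps B=0 W=0
Move 8: W@(1,1) -> caps B=0 W=0
Move 9: B@(0,0) -> caps B=0 W=0
Move 10: W@(3,2) -> caps B=0 W=0
Move 11: B@(3,1) -> caps B=2 W=0

Answer: 2 0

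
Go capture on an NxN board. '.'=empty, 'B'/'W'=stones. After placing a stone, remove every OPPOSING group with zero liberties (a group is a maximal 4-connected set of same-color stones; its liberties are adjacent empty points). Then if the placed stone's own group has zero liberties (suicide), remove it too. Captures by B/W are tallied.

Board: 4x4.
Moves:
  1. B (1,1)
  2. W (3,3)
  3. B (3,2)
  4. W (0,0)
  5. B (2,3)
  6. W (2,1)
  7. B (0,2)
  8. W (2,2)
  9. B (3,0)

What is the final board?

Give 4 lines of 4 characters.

Answer: W.B.
.B..
.WWB
B.B.

Derivation:
Move 1: B@(1,1) -> caps B=0 W=0
Move 2: W@(3,3) -> caps B=0 W=0
Move 3: B@(3,2) -> caps B=0 W=0
Move 4: W@(0,0) -> caps B=0 W=0
Move 5: B@(2,3) -> caps B=1 W=0
Move 6: W@(2,1) -> caps B=1 W=0
Move 7: B@(0,2) -> caps B=1 W=0
Move 8: W@(2,2) -> caps B=1 W=0
Move 9: B@(3,0) -> caps B=1 W=0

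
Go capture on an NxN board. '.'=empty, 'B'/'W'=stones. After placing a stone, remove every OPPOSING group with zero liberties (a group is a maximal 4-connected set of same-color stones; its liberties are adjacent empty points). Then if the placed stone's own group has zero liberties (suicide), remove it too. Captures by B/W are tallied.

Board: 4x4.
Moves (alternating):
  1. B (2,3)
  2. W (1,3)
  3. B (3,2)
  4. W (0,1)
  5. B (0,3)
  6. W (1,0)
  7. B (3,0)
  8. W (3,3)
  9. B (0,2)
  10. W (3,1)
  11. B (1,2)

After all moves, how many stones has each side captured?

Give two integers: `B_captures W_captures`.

Answer: 1 0

Derivation:
Move 1: B@(2,3) -> caps B=0 W=0
Move 2: W@(1,3) -> caps B=0 W=0
Move 3: B@(3,2) -> caps B=0 W=0
Move 4: W@(0,1) -> caps B=0 W=0
Move 5: B@(0,3) -> caps B=0 W=0
Move 6: W@(1,0) -> caps B=0 W=0
Move 7: B@(3,0) -> caps B=0 W=0
Move 8: W@(3,3) -> caps B=0 W=0
Move 9: B@(0,2) -> caps B=0 W=0
Move 10: W@(3,1) -> caps B=0 W=0
Move 11: B@(1,2) -> caps B=1 W=0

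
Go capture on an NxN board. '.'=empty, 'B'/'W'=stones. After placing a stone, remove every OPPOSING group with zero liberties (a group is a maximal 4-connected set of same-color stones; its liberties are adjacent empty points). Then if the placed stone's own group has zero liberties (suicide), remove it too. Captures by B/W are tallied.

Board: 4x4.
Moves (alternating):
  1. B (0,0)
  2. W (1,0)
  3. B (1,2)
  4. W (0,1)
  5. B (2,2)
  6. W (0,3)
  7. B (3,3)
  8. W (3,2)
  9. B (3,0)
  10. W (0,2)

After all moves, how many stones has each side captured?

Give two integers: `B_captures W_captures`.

Answer: 0 1

Derivation:
Move 1: B@(0,0) -> caps B=0 W=0
Move 2: W@(1,0) -> caps B=0 W=0
Move 3: B@(1,2) -> caps B=0 W=0
Move 4: W@(0,1) -> caps B=0 W=1
Move 5: B@(2,2) -> caps B=0 W=1
Move 6: W@(0,3) -> caps B=0 W=1
Move 7: B@(3,3) -> caps B=0 W=1
Move 8: W@(3,2) -> caps B=0 W=1
Move 9: B@(3,0) -> caps B=0 W=1
Move 10: W@(0,2) -> caps B=0 W=1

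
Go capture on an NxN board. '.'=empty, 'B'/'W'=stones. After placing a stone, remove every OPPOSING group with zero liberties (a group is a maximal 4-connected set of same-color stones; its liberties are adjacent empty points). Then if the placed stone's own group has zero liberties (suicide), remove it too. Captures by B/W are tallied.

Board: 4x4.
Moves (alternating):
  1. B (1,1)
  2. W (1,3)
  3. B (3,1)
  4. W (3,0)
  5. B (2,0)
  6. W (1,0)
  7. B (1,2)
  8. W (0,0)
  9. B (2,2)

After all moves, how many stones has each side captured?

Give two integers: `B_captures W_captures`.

Move 1: B@(1,1) -> caps B=0 W=0
Move 2: W@(1,3) -> caps B=0 W=0
Move 3: B@(3,1) -> caps B=0 W=0
Move 4: W@(3,0) -> caps B=0 W=0
Move 5: B@(2,0) -> caps B=1 W=0
Move 6: W@(1,0) -> caps B=1 W=0
Move 7: B@(1,2) -> caps B=1 W=0
Move 8: W@(0,0) -> caps B=1 W=0
Move 9: B@(2,2) -> caps B=1 W=0

Answer: 1 0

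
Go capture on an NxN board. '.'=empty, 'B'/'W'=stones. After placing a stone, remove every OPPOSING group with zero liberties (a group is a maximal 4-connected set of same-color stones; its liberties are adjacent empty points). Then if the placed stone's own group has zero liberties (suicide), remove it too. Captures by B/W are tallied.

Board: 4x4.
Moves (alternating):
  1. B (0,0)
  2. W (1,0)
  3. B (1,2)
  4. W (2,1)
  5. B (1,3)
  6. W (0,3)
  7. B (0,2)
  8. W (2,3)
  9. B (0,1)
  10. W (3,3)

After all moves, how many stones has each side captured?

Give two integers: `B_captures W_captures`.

Move 1: B@(0,0) -> caps B=0 W=0
Move 2: W@(1,0) -> caps B=0 W=0
Move 3: B@(1,2) -> caps B=0 W=0
Move 4: W@(2,1) -> caps B=0 W=0
Move 5: B@(1,3) -> caps B=0 W=0
Move 6: W@(0,3) -> caps B=0 W=0
Move 7: B@(0,2) -> caps B=1 W=0
Move 8: W@(2,3) -> caps B=1 W=0
Move 9: B@(0,1) -> caps B=1 W=0
Move 10: W@(3,3) -> caps B=1 W=0

Answer: 1 0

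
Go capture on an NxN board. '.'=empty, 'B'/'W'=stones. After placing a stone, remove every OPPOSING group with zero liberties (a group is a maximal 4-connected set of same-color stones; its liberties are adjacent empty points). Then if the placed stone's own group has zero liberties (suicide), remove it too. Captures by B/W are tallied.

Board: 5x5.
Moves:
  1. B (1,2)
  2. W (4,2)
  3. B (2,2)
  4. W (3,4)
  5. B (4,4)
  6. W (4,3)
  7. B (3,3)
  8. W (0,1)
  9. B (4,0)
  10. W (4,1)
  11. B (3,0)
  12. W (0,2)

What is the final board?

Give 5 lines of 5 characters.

Answer: .WW..
..B..
..B..
B..BW
BWWW.

Derivation:
Move 1: B@(1,2) -> caps B=0 W=0
Move 2: W@(4,2) -> caps B=0 W=0
Move 3: B@(2,2) -> caps B=0 W=0
Move 4: W@(3,4) -> caps B=0 W=0
Move 5: B@(4,4) -> caps B=0 W=0
Move 6: W@(4,3) -> caps B=0 W=1
Move 7: B@(3,3) -> caps B=0 W=1
Move 8: W@(0,1) -> caps B=0 W=1
Move 9: B@(4,0) -> caps B=0 W=1
Move 10: W@(4,1) -> caps B=0 W=1
Move 11: B@(3,0) -> caps B=0 W=1
Move 12: W@(0,2) -> caps B=0 W=1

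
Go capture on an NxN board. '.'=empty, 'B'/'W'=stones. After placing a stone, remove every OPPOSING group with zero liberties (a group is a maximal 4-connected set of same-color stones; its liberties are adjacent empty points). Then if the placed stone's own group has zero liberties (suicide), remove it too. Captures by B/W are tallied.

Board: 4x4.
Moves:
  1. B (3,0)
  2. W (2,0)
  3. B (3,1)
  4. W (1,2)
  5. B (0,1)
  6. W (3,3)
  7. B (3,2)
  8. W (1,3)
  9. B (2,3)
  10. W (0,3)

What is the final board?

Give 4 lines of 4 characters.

Answer: .B.W
..WW
W..B
BBB.

Derivation:
Move 1: B@(3,0) -> caps B=0 W=0
Move 2: W@(2,0) -> caps B=0 W=0
Move 3: B@(3,1) -> caps B=0 W=0
Move 4: W@(1,2) -> caps B=0 W=0
Move 5: B@(0,1) -> caps B=0 W=0
Move 6: W@(3,3) -> caps B=0 W=0
Move 7: B@(3,2) -> caps B=0 W=0
Move 8: W@(1,3) -> caps B=0 W=0
Move 9: B@(2,3) -> caps B=1 W=0
Move 10: W@(0,3) -> caps B=1 W=0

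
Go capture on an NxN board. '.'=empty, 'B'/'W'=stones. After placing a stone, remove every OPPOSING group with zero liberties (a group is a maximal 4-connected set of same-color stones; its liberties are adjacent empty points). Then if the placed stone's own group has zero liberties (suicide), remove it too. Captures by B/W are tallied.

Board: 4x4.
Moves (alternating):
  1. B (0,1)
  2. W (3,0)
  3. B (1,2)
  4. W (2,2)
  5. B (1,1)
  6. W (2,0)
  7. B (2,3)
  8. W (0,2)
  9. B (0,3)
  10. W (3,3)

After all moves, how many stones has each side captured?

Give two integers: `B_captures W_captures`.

Answer: 1 0

Derivation:
Move 1: B@(0,1) -> caps B=0 W=0
Move 2: W@(3,0) -> caps B=0 W=0
Move 3: B@(1,2) -> caps B=0 W=0
Move 4: W@(2,2) -> caps B=0 W=0
Move 5: B@(1,1) -> caps B=0 W=0
Move 6: W@(2,0) -> caps B=0 W=0
Move 7: B@(2,3) -> caps B=0 W=0
Move 8: W@(0,2) -> caps B=0 W=0
Move 9: B@(0,3) -> caps B=1 W=0
Move 10: W@(3,3) -> caps B=1 W=0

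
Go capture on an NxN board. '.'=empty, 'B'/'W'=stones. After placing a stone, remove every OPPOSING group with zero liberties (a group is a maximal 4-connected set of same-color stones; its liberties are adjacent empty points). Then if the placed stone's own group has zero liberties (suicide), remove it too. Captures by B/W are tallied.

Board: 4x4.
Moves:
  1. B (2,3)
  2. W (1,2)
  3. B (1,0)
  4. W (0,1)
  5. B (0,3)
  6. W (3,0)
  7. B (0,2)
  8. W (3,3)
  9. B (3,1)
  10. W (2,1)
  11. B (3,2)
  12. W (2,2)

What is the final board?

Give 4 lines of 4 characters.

Answer: .WBB
B.W.
.WWB
WBB.

Derivation:
Move 1: B@(2,3) -> caps B=0 W=0
Move 2: W@(1,2) -> caps B=0 W=0
Move 3: B@(1,0) -> caps B=0 W=0
Move 4: W@(0,1) -> caps B=0 W=0
Move 5: B@(0,3) -> caps B=0 W=0
Move 6: W@(3,0) -> caps B=0 W=0
Move 7: B@(0,2) -> caps B=0 W=0
Move 8: W@(3,3) -> caps B=0 W=0
Move 9: B@(3,1) -> caps B=0 W=0
Move 10: W@(2,1) -> caps B=0 W=0
Move 11: B@(3,2) -> caps B=1 W=0
Move 12: W@(2,2) -> caps B=1 W=0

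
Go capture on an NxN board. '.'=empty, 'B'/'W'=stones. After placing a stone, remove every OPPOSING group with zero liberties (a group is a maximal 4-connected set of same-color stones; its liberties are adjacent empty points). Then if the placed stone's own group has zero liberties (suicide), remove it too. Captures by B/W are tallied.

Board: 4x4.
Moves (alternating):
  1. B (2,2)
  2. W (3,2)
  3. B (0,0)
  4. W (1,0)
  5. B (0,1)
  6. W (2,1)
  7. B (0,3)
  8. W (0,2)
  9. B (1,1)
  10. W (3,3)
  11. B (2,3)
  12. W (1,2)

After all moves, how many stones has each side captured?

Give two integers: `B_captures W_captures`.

Answer: 0 3

Derivation:
Move 1: B@(2,2) -> caps B=0 W=0
Move 2: W@(3,2) -> caps B=0 W=0
Move 3: B@(0,0) -> caps B=0 W=0
Move 4: W@(1,0) -> caps B=0 W=0
Move 5: B@(0,1) -> caps B=0 W=0
Move 6: W@(2,1) -> caps B=0 W=0
Move 7: B@(0,3) -> caps B=0 W=0
Move 8: W@(0,2) -> caps B=0 W=0
Move 9: B@(1,1) -> caps B=0 W=0
Move 10: W@(3,3) -> caps B=0 W=0
Move 11: B@(2,3) -> caps B=0 W=0
Move 12: W@(1,2) -> caps B=0 W=3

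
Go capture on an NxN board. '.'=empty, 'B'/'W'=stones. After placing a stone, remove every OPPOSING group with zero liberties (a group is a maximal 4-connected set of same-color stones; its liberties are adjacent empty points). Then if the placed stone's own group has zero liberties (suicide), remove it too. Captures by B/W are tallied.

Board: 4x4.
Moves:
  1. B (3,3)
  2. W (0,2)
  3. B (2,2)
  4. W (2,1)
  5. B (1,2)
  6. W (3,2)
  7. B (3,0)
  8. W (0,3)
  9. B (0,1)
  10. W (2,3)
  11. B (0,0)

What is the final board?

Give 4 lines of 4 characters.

Move 1: B@(3,3) -> caps B=0 W=0
Move 2: W@(0,2) -> caps B=0 W=0
Move 3: B@(2,2) -> caps B=0 W=0
Move 4: W@(2,1) -> caps B=0 W=0
Move 5: B@(1,2) -> caps B=0 W=0
Move 6: W@(3,2) -> caps B=0 W=0
Move 7: B@(3,0) -> caps B=0 W=0
Move 8: W@(0,3) -> caps B=0 W=0
Move 9: B@(0,1) -> caps B=0 W=0
Move 10: W@(2,3) -> caps B=0 W=1
Move 11: B@(0,0) -> caps B=0 W=1

Answer: BBWW
..B.
.WBW
B.W.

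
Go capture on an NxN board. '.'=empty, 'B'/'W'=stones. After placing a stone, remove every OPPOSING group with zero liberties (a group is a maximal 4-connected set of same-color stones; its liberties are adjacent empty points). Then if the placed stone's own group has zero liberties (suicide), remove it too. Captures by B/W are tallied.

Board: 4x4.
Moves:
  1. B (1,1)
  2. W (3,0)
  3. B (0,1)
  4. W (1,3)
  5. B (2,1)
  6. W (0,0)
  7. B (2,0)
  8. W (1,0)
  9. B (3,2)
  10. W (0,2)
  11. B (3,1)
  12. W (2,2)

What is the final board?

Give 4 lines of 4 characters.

Move 1: B@(1,1) -> caps B=0 W=0
Move 2: W@(3,0) -> caps B=0 W=0
Move 3: B@(0,1) -> caps B=0 W=0
Move 4: W@(1,3) -> caps B=0 W=0
Move 5: B@(2,1) -> caps B=0 W=0
Move 6: W@(0,0) -> caps B=0 W=0
Move 7: B@(2,0) -> caps B=0 W=0
Move 8: W@(1,0) -> caps B=0 W=0
Move 9: B@(3,2) -> caps B=0 W=0
Move 10: W@(0,2) -> caps B=0 W=0
Move 11: B@(3,1) -> caps B=1 W=0
Move 12: W@(2,2) -> caps B=1 W=0

Answer: .BW.
.B.W
BBW.
.BB.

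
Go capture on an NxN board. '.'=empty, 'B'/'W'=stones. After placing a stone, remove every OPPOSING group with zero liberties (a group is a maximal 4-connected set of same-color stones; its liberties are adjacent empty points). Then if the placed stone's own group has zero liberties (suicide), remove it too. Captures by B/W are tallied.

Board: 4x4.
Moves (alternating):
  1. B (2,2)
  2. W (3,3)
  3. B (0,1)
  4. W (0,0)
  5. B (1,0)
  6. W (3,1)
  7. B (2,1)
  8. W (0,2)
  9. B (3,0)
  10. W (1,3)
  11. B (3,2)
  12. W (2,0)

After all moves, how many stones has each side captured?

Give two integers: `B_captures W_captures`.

Move 1: B@(2,2) -> caps B=0 W=0
Move 2: W@(3,3) -> caps B=0 W=0
Move 3: B@(0,1) -> caps B=0 W=0
Move 4: W@(0,0) -> caps B=0 W=0
Move 5: B@(1,0) -> caps B=1 W=0
Move 6: W@(3,1) -> caps B=1 W=0
Move 7: B@(2,1) -> caps B=1 W=0
Move 8: W@(0,2) -> caps B=1 W=0
Move 9: B@(3,0) -> caps B=1 W=0
Move 10: W@(1,3) -> caps B=1 W=0
Move 11: B@(3,2) -> caps B=2 W=0
Move 12: W@(2,0) -> caps B=2 W=0

Answer: 2 0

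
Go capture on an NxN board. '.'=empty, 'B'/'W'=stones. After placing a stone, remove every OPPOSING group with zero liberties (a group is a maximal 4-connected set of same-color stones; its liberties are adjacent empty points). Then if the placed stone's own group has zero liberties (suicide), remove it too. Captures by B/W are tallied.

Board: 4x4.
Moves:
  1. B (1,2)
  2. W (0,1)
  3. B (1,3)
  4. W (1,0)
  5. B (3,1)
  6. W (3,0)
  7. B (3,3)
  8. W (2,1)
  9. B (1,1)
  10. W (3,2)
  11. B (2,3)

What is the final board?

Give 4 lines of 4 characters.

Move 1: B@(1,2) -> caps B=0 W=0
Move 2: W@(0,1) -> caps B=0 W=0
Move 3: B@(1,3) -> caps B=0 W=0
Move 4: W@(1,0) -> caps B=0 W=0
Move 5: B@(3,1) -> caps B=0 W=0
Move 6: W@(3,0) -> caps B=0 W=0
Move 7: B@(3,3) -> caps B=0 W=0
Move 8: W@(2,1) -> caps B=0 W=0
Move 9: B@(1,1) -> caps B=0 W=0
Move 10: W@(3,2) -> caps B=0 W=1
Move 11: B@(2,3) -> caps B=0 W=1

Answer: .W..
WBBB
.W.B
W.WB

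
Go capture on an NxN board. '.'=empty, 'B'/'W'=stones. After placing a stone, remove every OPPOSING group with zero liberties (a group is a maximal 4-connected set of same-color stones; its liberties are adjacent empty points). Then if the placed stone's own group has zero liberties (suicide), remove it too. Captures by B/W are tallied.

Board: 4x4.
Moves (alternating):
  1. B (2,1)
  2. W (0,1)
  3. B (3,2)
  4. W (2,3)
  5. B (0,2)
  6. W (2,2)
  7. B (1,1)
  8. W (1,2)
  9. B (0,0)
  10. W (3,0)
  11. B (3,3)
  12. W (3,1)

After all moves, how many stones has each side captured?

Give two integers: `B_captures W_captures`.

Answer: 1 2

Derivation:
Move 1: B@(2,1) -> caps B=0 W=0
Move 2: W@(0,1) -> caps B=0 W=0
Move 3: B@(3,2) -> caps B=0 W=0
Move 4: W@(2,3) -> caps B=0 W=0
Move 5: B@(0,2) -> caps B=0 W=0
Move 6: W@(2,2) -> caps B=0 W=0
Move 7: B@(1,1) -> caps B=0 W=0
Move 8: W@(1,2) -> caps B=0 W=0
Move 9: B@(0,0) -> caps B=1 W=0
Move 10: W@(3,0) -> caps B=1 W=0
Move 11: B@(3,3) -> caps B=1 W=0
Move 12: W@(3,1) -> caps B=1 W=2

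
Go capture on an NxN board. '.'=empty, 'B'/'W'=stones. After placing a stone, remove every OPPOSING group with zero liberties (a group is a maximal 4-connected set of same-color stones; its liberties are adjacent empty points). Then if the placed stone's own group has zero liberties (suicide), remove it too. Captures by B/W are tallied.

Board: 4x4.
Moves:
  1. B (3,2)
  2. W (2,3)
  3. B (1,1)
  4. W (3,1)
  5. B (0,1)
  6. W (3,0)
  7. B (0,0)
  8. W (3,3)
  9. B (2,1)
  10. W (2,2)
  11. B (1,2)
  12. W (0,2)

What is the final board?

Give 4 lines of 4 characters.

Move 1: B@(3,2) -> caps B=0 W=0
Move 2: W@(2,3) -> caps B=0 W=0
Move 3: B@(1,1) -> caps B=0 W=0
Move 4: W@(3,1) -> caps B=0 W=0
Move 5: B@(0,1) -> caps B=0 W=0
Move 6: W@(3,0) -> caps B=0 W=0
Move 7: B@(0,0) -> caps B=0 W=0
Move 8: W@(3,3) -> caps B=0 W=0
Move 9: B@(2,1) -> caps B=0 W=0
Move 10: W@(2,2) -> caps B=0 W=1
Move 11: B@(1,2) -> caps B=0 W=1
Move 12: W@(0,2) -> caps B=0 W=1

Answer: BBW.
.BB.
.BWW
WW.W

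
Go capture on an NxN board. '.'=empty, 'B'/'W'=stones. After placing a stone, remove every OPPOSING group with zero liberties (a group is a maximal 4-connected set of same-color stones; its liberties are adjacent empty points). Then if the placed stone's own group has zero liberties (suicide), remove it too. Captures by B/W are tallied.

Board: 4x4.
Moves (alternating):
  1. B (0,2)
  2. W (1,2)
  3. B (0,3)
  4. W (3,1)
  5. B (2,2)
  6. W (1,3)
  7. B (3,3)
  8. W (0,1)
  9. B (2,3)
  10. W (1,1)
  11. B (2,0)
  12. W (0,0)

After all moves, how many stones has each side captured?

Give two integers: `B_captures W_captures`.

Move 1: B@(0,2) -> caps B=0 W=0
Move 2: W@(1,2) -> caps B=0 W=0
Move 3: B@(0,3) -> caps B=0 W=0
Move 4: W@(3,1) -> caps B=0 W=0
Move 5: B@(2,2) -> caps B=0 W=0
Move 6: W@(1,3) -> caps B=0 W=0
Move 7: B@(3,3) -> caps B=0 W=0
Move 8: W@(0,1) -> caps B=0 W=2
Move 9: B@(2,3) -> caps B=0 W=2
Move 10: W@(1,1) -> caps B=0 W=2
Move 11: B@(2,0) -> caps B=0 W=2
Move 12: W@(0,0) -> caps B=0 W=2

Answer: 0 2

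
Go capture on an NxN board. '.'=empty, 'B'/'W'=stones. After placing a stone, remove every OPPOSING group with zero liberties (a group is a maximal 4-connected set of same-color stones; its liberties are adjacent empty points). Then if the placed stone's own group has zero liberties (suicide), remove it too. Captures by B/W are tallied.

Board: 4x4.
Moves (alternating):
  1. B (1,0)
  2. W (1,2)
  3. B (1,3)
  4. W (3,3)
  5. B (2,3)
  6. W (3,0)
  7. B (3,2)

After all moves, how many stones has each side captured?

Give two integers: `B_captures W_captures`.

Answer: 1 0

Derivation:
Move 1: B@(1,0) -> caps B=0 W=0
Move 2: W@(1,2) -> caps B=0 W=0
Move 3: B@(1,3) -> caps B=0 W=0
Move 4: W@(3,3) -> caps B=0 W=0
Move 5: B@(2,3) -> caps B=0 W=0
Move 6: W@(3,0) -> caps B=0 W=0
Move 7: B@(3,2) -> caps B=1 W=0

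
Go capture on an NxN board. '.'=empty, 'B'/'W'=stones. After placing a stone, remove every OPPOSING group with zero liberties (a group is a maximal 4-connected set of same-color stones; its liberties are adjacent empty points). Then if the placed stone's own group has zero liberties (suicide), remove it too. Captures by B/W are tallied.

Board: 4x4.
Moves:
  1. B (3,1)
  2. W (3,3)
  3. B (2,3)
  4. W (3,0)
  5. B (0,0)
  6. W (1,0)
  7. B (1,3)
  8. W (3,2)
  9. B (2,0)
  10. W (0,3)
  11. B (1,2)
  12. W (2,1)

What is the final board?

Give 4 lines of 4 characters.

Move 1: B@(3,1) -> caps B=0 W=0
Move 2: W@(3,3) -> caps B=0 W=0
Move 3: B@(2,3) -> caps B=0 W=0
Move 4: W@(3,0) -> caps B=0 W=0
Move 5: B@(0,0) -> caps B=0 W=0
Move 6: W@(1,0) -> caps B=0 W=0
Move 7: B@(1,3) -> caps B=0 W=0
Move 8: W@(3,2) -> caps B=0 W=0
Move 9: B@(2,0) -> caps B=1 W=0
Move 10: W@(0,3) -> caps B=1 W=0
Move 11: B@(1,2) -> caps B=1 W=0
Move 12: W@(2,1) -> caps B=1 W=0

Answer: B..W
W.BB
BW.B
.BWW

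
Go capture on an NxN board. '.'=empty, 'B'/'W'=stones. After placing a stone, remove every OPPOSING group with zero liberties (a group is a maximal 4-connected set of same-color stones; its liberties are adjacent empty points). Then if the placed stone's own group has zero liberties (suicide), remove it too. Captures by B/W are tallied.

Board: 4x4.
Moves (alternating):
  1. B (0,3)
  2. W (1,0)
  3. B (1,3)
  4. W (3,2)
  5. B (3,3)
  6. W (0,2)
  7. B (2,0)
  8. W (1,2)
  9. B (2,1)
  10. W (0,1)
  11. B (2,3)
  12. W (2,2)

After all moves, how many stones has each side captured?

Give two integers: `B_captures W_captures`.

Answer: 0 4

Derivation:
Move 1: B@(0,3) -> caps B=0 W=0
Move 2: W@(1,0) -> caps B=0 W=0
Move 3: B@(1,3) -> caps B=0 W=0
Move 4: W@(3,2) -> caps B=0 W=0
Move 5: B@(3,3) -> caps B=0 W=0
Move 6: W@(0,2) -> caps B=0 W=0
Move 7: B@(2,0) -> caps B=0 W=0
Move 8: W@(1,2) -> caps B=0 W=0
Move 9: B@(2,1) -> caps B=0 W=0
Move 10: W@(0,1) -> caps B=0 W=0
Move 11: B@(2,3) -> caps B=0 W=0
Move 12: W@(2,2) -> caps B=0 W=4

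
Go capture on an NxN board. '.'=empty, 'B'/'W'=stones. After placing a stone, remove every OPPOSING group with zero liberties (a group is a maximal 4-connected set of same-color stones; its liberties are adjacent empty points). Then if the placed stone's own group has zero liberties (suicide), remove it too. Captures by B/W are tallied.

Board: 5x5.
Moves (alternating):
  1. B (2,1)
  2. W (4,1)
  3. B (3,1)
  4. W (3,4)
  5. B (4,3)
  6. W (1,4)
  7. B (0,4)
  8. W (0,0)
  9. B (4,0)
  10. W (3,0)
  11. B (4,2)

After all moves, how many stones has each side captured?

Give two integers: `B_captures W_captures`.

Move 1: B@(2,1) -> caps B=0 W=0
Move 2: W@(4,1) -> caps B=0 W=0
Move 3: B@(3,1) -> caps B=0 W=0
Move 4: W@(3,4) -> caps B=0 W=0
Move 5: B@(4,3) -> caps B=0 W=0
Move 6: W@(1,4) -> caps B=0 W=0
Move 7: B@(0,4) -> caps B=0 W=0
Move 8: W@(0,0) -> caps B=0 W=0
Move 9: B@(4,0) -> caps B=0 W=0
Move 10: W@(3,0) -> caps B=0 W=1
Move 11: B@(4,2) -> caps B=0 W=1

Answer: 0 1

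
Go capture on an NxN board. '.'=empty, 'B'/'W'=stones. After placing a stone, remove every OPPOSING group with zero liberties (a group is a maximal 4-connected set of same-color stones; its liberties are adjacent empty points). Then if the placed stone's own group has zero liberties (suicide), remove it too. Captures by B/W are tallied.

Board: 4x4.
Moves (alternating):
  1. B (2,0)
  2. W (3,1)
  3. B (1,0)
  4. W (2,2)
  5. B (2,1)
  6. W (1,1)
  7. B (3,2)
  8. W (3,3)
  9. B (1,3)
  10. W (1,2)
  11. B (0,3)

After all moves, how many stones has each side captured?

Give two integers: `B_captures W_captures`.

Move 1: B@(2,0) -> caps B=0 W=0
Move 2: W@(3,1) -> caps B=0 W=0
Move 3: B@(1,0) -> caps B=0 W=0
Move 4: W@(2,2) -> caps B=0 W=0
Move 5: B@(2,1) -> caps B=0 W=0
Move 6: W@(1,1) -> caps B=0 W=0
Move 7: B@(3,2) -> caps B=0 W=0
Move 8: W@(3,3) -> caps B=0 W=1
Move 9: B@(1,3) -> caps B=0 W=1
Move 10: W@(1,2) -> caps B=0 W=1
Move 11: B@(0,3) -> caps B=0 W=1

Answer: 0 1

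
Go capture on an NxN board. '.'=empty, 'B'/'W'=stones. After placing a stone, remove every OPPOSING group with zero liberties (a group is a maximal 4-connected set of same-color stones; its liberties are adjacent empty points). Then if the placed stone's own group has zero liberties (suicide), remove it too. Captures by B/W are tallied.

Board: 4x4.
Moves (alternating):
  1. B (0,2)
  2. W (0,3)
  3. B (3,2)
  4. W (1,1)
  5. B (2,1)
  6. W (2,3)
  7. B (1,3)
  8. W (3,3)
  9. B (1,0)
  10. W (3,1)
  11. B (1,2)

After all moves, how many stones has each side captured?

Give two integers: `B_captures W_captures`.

Answer: 1 0

Derivation:
Move 1: B@(0,2) -> caps B=0 W=0
Move 2: W@(0,3) -> caps B=0 W=0
Move 3: B@(3,2) -> caps B=0 W=0
Move 4: W@(1,1) -> caps B=0 W=0
Move 5: B@(2,1) -> caps B=0 W=0
Move 6: W@(2,3) -> caps B=0 W=0
Move 7: B@(1,3) -> caps B=1 W=0
Move 8: W@(3,3) -> caps B=1 W=0
Move 9: B@(1,0) -> caps B=1 W=0
Move 10: W@(3,1) -> caps B=1 W=0
Move 11: B@(1,2) -> caps B=1 W=0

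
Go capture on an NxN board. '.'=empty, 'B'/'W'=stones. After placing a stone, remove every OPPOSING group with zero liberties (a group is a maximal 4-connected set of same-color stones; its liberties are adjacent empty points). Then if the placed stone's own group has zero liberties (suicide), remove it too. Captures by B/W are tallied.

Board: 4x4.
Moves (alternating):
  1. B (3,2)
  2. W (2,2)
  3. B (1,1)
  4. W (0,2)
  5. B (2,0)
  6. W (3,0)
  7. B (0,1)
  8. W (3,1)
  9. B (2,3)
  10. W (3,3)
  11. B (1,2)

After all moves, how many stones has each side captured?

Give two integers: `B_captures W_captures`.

Move 1: B@(3,2) -> caps B=0 W=0
Move 2: W@(2,2) -> caps B=0 W=0
Move 3: B@(1,1) -> caps B=0 W=0
Move 4: W@(0,2) -> caps B=0 W=0
Move 5: B@(2,0) -> caps B=0 W=0
Move 6: W@(3,0) -> caps B=0 W=0
Move 7: B@(0,1) -> caps B=0 W=0
Move 8: W@(3,1) -> caps B=0 W=0
Move 9: B@(2,3) -> caps B=0 W=0
Move 10: W@(3,3) -> caps B=0 W=1
Move 11: B@(1,2) -> caps B=0 W=1

Answer: 0 1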